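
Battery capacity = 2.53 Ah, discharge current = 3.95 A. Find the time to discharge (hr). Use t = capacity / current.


Runtime = 2.53 Ah / 3.95 A = 0.6405 hr

0.6405 hr


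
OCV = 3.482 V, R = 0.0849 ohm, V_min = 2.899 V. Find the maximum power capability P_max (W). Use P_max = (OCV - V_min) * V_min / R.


dV = OCV - V_min = 0.583 V (so I_max = dV / R)
P_max = dV * V_min / R = 0.583 * 2.899 / 0.0849 = 19.91 W

19.91 W


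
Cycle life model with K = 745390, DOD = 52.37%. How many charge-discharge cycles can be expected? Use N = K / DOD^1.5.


DOD^1.5 = 378.99
N = K / DOD^1.5 = 745390 / 378.99 = 1967

1967 cycles


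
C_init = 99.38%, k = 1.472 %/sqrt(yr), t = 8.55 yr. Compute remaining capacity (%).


sqrt(t) = sqrt(8.55) = 2.924
C_final = 99.38 - 1.472 * 2.924 = 95.08%

95.08%


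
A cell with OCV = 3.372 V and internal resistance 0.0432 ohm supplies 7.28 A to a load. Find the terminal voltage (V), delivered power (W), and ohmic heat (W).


Step 1: V_terminal = OCV - I*R = 3.372 - 7.28 * 0.0432 = 3.0575 V
Step 2: P_out = V_terminal * I = 3.0575 * 7.28 = 22.26 W
Step 3: Q = I^2 * R = 7.28^2 * 0.0432 = 2.290 W

V=3.0575 V, P=22.26 W, Q=2.290 W


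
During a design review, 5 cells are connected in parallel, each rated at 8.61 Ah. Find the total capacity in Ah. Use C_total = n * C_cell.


C_total = 5 * 8.61 = 43.05 Ah

43.05 Ah


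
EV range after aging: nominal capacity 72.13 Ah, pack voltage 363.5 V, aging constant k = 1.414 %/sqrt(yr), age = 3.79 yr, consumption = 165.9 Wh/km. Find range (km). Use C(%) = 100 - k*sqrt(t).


Step 1: capacity retention = 100 - 1.414 * sqrt(3.79) = 100 - 1.414 * 1.9468 = 97.247%
Step 2: C_now = 72.13 * 97.247/100 = 70.144 Ah
Step 3: E_pack = V * C_now = 363.5 * 70.144 = 25497 Wh
Step 4: range = E_pack / consumption = 25497 / 165.9 = 153.7 km

153.7 km


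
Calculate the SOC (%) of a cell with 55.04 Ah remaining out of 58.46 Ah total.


SOC = (remaining / total) * 100 = (55.04 / 58.46) * 100 = 94.15%

94.15%


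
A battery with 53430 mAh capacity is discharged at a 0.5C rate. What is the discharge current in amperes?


Convert: capacity = 53430 mAh = 53.43 Ah
At 0.5C: I = 0.5 * 53.43 Ah = 26.715 A

26.715 A


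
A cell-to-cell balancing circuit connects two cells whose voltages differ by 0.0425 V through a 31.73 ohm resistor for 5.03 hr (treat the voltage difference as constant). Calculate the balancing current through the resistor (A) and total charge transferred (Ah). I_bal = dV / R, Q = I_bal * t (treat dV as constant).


I_bal = dV / R = 0.0425 / 31.73 = 0.0013394 A
Q = I_bal * t = 0.0013394 * 5.03 = 0.006737 Ah

I=0.0013394 A, Q=0.006737 Ah


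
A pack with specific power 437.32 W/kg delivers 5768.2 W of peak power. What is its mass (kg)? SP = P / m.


m = P / SP = 5768.2 / 437.32 = 13.19 kg

13.19 kg


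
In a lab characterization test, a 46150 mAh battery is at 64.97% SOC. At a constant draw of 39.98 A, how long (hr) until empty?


Convert: C_total = 46150 mAh = 46.15 Ah
Step 1: remaining = SOC/100 * C_total = 64.97/100 * 46.15 = 29.984 Ah
Step 2: t = remaining / I = 29.984 / 39.98 = 0.7500 hr

0.7500 hr


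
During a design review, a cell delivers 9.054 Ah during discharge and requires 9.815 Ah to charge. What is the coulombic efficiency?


Coulombic efficiency = 9.054/9.815 * 100% = 92.25%

92.25%


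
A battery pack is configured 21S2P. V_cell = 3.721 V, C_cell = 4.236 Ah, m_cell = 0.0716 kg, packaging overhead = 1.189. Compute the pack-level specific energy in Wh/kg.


Step 1: V_pack = 21 * 3.721 = 78.141 V
Step 2: C_pack = 2 * 4.236 = 8.472 Ah
Step 3: E_pack = V_pack * C_pack = 78.141 * 8.472 = 662.01 Wh
Step 4: m_pack = 21 * 2 * 0.0716 * 1.189 = 3.5756 kg
Step 5: ED = E_pack / m_pack = 662.01 / 3.5756 = 185.1 Wh/kg

185.1 Wh/kg


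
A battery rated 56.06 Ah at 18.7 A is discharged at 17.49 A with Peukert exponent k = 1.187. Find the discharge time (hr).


t_rated = C / I_rated = 56.06 / 18.7 = 2.9979 hr
(I_rated/I)^k = (1.0692)^1.187 = 1.0827
t = t_rated * (I_rated/I)^k = 2.9979 * 1.0827 = 3.246 hr

3.246 hr


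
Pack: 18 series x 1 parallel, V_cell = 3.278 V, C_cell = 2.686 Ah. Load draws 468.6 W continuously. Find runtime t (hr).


Step 1: E_pack = Ns * V_cell * Np * C_cell = 18 * 3.278 * 1 * 2.686 = 158.48 Wh
Step 2: t = E_pack / P = 158.48 / 468.6 = 0.3382 hr

0.3382 hr


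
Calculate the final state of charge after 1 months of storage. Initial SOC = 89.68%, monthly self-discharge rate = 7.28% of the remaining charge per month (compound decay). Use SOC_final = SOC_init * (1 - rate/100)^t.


decay = (1 - 7.28/100)^1 = 0.9272
SOC_final = 89.68 * 0.9272 = 83.15%

83.15%


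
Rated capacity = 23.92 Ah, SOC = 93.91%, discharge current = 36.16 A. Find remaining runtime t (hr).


Step 1: remaining = SOC/100 * C_total = 93.91/100 * 23.92 = 22.463 Ah
Step 2: t = remaining / I = 22.463 / 36.16 = 0.6212 hr

0.6212 hr


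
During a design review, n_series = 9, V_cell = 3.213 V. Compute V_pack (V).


V_pack = n * V_cell = 9 * 3.213 = 28.917 V

28.917 V


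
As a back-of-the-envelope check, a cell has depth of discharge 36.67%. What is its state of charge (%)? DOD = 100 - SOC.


SOC = 100 - DOD = 100 - 36.67 = 63.33%

63.33%


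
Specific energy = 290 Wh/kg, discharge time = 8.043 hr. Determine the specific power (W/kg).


P_specific = E / t = 290 / 8.043 = 36.06 W/kg

36.06 W/kg


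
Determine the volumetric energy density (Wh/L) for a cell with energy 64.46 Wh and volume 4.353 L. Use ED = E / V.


Volumetric ED = 64.46 Wh / 4.353 L = 14.81 Wh/L

14.81 Wh/L


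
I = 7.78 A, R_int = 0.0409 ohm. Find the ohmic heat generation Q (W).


I^2 = 60.528
Q = 60.528 * 0.0409 = 2.476 W

2.476 W


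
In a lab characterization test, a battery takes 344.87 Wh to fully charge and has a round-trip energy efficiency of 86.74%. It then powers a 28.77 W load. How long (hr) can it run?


Step 1: E_discharge = eta/100 * E_charge = 86.74/100 * 344.87 = 299.14 Wh
Step 2: t = E_discharge / P = 299.14 / 28.77 = 10.40 hr

10.40 hr


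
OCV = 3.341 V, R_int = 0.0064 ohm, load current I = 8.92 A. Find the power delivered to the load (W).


Step 1: V_terminal = OCV - I*R = 3.341 - 8.92 * 0.0064 = 3.2839 V
Step 2: P_out = V_terminal * I = 3.2839 * 8.92 = 29.29 W

29.29 W


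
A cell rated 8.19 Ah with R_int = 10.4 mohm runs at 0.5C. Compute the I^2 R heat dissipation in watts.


Convert: R = 10.4 mohm = 0.0104 ohm
Step 1: I = C_rate * capacity = 0.5 * 8.19 = 4.095 A
Step 2: Q = I^2 * R = 4.095^2 * 0.0104 = 16.769 * 0.0104 = 0.1744 W

0.1744 W


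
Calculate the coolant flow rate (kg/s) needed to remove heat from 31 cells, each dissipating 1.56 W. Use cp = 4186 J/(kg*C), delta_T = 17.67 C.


Step 1: Total heat Q = 31 * 1.56 W = 48.36 W
Step 2: denom = cp * dT = 4186 * 17.67 = 73967
Step 3: m_dot = 48.36 / 73967 = 6.538e-04 kg/s

6.538e-04 kg/s


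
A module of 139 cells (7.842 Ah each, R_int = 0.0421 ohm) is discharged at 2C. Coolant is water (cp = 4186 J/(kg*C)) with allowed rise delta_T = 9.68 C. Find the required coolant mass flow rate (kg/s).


Step 1: I = 2 * 7.842 = 15.684 A
Step 2: Q_cell = I^2 * R = 15.684^2 * 0.0421 = 10.356 W
Step 3: Q_total = 139 * 10.356 = 1439.5 W
Step 4: m_dot = Q_total / (cp * dT) = 1439.5 / (4186 * 9.68) = 0.03553 kg/s

0.03553 kg/s


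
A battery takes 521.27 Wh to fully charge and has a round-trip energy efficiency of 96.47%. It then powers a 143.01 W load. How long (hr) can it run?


Step 1: E_discharge = eta/100 * E_charge = 96.47/100 * 521.27 = 502.87 Wh
Step 2: t = E_discharge / P = 502.87 / 143.01 = 3.516 hr

3.516 hr


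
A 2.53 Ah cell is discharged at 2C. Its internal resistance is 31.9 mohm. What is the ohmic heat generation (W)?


Convert: R = 31.9 mohm = 0.0319 ohm
Step 1: I = C_rate * capacity = 2 * 2.53 = 5.06 A
Step 2: Q = I^2 * R = 5.06^2 * 0.0319 = 25.604 * 0.0319 = 0.8168 W

0.8168 W


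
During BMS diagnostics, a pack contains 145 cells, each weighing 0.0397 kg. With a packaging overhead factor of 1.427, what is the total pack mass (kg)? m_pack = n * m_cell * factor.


m_pack = n * m_cell * overhead = 145 * 0.0397 * 1.427 = 8.215 kg

8.215 kg


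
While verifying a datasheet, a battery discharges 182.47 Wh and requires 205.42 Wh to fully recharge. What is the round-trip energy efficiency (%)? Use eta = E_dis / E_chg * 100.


eta_e = E_dis / E_chg * 100 = 182.47 / 205.42 * 100 = 88.83%

88.83%


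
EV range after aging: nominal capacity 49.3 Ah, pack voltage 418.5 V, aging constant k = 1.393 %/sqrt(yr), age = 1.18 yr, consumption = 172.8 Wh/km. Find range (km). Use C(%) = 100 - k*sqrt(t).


Step 1: capacity retention = 100 - 1.393 * sqrt(1.18) = 100 - 1.393 * 1.0863 = 98.487%
Step 2: C_now = 49.3 * 98.487/100 = 48.554 Ah
Step 3: E_pack = V * C_now = 418.5 * 48.554 = 20320 Wh
Step 4: range = E_pack / consumption = 20320 / 172.8 = 117.6 km

117.6 km


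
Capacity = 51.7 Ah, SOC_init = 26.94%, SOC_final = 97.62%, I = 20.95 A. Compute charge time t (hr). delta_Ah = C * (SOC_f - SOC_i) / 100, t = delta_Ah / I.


Step 1: dSOC = 97.62% - 26.94% = 70.68%
Step 2: delta_Ah = 51.7 * 70.68 / 100 = 36.542 Ah
Step 3: t = 36.542 / 20.95 = 1.744 hr

1.744 hr


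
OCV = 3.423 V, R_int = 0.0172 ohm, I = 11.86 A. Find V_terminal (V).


IR drop = 11.86 * 0.0172 = 0.20399 V
V = 3.423 - 0.20399 = 3.219 V

3.219 V


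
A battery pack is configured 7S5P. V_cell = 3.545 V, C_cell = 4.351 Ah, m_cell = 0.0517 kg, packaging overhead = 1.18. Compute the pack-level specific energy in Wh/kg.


Step 1: V_pack = 7 * 3.545 = 24.815 V
Step 2: C_pack = 5 * 4.351 = 21.755 Ah
Step 3: E_pack = V_pack * C_pack = 24.815 * 21.755 = 539.85 Wh
Step 4: m_pack = 7 * 5 * 0.0517 * 1.18 = 2.1352 kg
Step 5: ED = E_pack / m_pack = 539.85 / 2.1352 = 252.8 Wh/kg

252.8 Wh/kg


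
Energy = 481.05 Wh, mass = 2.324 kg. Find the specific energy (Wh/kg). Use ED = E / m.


ED = E / m = 481.05 / 2.324 = 207.0 Wh/kg

207.0 Wh/kg


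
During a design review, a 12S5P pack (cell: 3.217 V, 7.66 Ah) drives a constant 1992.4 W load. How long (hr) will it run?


Step 1: E_pack = Ns * V_cell * Np * C_cell = 12 * 3.217 * 5 * 7.66 = 1478.5 Wh
Step 2: t = E_pack / P = 1478.5 / 1992.4 = 0.7421 hr

0.7421 hr


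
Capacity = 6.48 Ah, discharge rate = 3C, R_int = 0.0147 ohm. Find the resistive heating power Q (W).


Step 1: I = C_rate * capacity = 3 * 6.48 = 19.44 A
Step 2: Q = I^2 * R = 19.44^2 * 0.0147 = 377.91 * 0.0147 = 5.555 W

5.555 W


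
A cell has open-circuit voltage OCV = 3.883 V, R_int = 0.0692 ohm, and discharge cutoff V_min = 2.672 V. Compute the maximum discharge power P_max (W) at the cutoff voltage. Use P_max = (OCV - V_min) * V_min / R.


P_max = (OCV - V_min) * V_min / R = (3.883 - 2.672) * 2.672 / 0.0692 = 1.211 * 2.672 / 0.0692 = 46.76 W

46.76 W


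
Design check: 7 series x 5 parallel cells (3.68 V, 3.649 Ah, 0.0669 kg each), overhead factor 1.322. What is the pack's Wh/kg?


Step 1: V_pack = 7 * 3.68 = 25.76 V
Step 2: C_pack = 5 * 3.649 = 18.245 Ah
Step 3: E_pack = V_pack * C_pack = 25.76 * 18.245 = 469.99 Wh
Step 4: m_pack = 7 * 5 * 0.0669 * 1.322 = 3.0955 kg
Step 5: ED = E_pack / m_pack = 469.99 / 3.0955 = 151.8 Wh/kg

151.8 Wh/kg


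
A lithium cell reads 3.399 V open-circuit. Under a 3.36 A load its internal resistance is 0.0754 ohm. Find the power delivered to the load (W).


Step 1: V_terminal = OCV - I*R = 3.399 - 3.36 * 0.0754 = 3.1457 V
Step 2: P_out = V_terminal * I = 3.1457 * 3.36 = 10.57 W

10.57 W


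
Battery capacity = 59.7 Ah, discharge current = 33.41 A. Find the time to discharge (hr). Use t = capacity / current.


Runtime = 59.7 Ah / 33.41 A = 1.787 hr

1.787 hr


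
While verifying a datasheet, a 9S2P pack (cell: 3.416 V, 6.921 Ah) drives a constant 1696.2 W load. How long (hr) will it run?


Step 1: E_pack = Ns * V_cell * Np * C_cell = 9 * 3.416 * 2 * 6.921 = 425.56 Wh
Step 2: t = E_pack / P = 425.56 / 1696.2 = 0.2509 hr

0.2509 hr


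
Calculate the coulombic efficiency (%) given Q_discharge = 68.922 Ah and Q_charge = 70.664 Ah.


Coulombic efficiency = 68.922/70.664 * 100% = 97.53%

97.53%


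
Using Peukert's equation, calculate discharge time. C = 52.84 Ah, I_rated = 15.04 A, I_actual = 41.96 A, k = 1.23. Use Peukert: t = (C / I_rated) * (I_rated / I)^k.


Step 1: t_rated = C / I_rated = 52.84 / 15.04 = 3.5133 hr
Step 2: ratio = 15.04 / 41.96 = 0.35844
Step 3: ratio^k = 0.35844^1.23 = 0.2831
Step 4: t = t_rated * ratio^k = 3.5133 * 0.2831 = 0.9946 hr

0.9946 hr


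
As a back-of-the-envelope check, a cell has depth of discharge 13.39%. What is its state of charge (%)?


SOC = 100 - DOD = 100 - 13.39 = 86.61%

86.61%


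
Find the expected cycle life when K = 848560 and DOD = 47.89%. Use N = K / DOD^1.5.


DOD^1.5 = 331.41
N = K / DOD^1.5 = 848560 / 331.41 = 2560

2560 cycles


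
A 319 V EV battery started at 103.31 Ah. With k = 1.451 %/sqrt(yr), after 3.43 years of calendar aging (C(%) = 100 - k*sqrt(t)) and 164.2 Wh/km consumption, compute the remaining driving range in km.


Step 1: capacity retention = 100 - 1.451 * sqrt(3.43) = 100 - 1.451 * 1.852 = 97.313%
Step 2: C_now = 103.31 * 97.313/100 = 100.53 Ah
Step 3: E_pack = V * C_now = 319 * 100.53 = 32069 Wh
Step 4: range = E_pack / consumption = 32069 / 164.2 = 195.3 km

195.3 km


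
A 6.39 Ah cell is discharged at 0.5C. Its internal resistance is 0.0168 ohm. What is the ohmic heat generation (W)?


Step 1: I = C_rate * capacity = 0.5 * 6.39 = 3.195 A
Step 2: Q = I^2 * R = 3.195^2 * 0.0168 = 10.208 * 0.0168 = 0.1715 W

0.1715 W


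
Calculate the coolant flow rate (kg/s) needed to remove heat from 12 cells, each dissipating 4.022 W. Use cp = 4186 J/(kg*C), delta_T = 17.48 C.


Step 1: Total heat Q = 12 * 4.022 W = 48.264 W
Step 2: denom = cp * dT = 4186 * 17.48 = 73171
Step 3: m_dot = 48.264 / 73171 = 6.596e-04 kg/s

6.596e-04 kg/s


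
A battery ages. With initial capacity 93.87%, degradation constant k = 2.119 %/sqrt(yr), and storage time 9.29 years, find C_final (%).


sqrt(t) = sqrt(9.29) = 3.048
C_final = 93.87 - 2.119 * 3.048 = 87.41%

87.41%


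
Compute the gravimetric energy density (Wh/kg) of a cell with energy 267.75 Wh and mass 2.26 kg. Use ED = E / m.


Specific energy = 267.75 Wh / 2.26 kg = 118.5 Wh/kg

118.5 Wh/kg


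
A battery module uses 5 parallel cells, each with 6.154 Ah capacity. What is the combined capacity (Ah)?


Parallel capacities add: 5 * 6.154 Ah = 30.77 Ah

30.77 Ah


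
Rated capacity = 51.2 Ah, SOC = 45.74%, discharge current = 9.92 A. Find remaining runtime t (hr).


Step 1: remaining = SOC/100 * C_total = 45.74/100 * 51.2 = 23.419 Ah
Step 2: t = remaining / I = 23.419 / 9.92 = 2.361 hr

2.361 hr


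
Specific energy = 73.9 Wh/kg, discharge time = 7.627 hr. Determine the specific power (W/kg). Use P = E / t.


P_specific = E / t = 73.9 / 7.627 = 9.689 W/kg

9.689 W/kg


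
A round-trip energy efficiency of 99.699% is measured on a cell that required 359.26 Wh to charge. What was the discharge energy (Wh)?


E_dis = eta/100 * E_chg = 99.699/100 * 359.26 = 358.2 Wh

358.2 Wh


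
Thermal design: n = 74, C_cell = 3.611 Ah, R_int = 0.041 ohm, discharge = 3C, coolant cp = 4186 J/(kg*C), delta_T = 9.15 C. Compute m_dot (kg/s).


Step 1: I = 3 * 3.611 = 10.833 A
Step 2: Q_cell = I^2 * R = 10.833^2 * 0.041 = 4.8115 W
Step 3: Q_total = 74 * 4.8115 = 356.05 W
Step 4: m_dot = Q_total / (cp * dT) = 356.05 / (4186 * 9.15) = 0.009296 kg/s

0.009296 kg/s


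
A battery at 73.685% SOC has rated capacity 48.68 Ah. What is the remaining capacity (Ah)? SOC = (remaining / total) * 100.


remaining = SOC / 100 * total = 73.685 / 100 * 48.68 = 35.87 Ah

35.87 Ah


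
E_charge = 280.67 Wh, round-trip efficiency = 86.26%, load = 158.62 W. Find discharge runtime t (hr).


Step 1: E_discharge = eta/100 * E_charge = 86.26/100 * 280.67 = 242.11 Wh
Step 2: t = E_discharge / P = 242.11 / 158.62 = 1.526 hr

1.526 hr


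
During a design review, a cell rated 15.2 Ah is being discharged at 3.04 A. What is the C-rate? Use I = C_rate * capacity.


Rearranging: C_rate = 3.04 / 15.2 = 0.2C

0.2C


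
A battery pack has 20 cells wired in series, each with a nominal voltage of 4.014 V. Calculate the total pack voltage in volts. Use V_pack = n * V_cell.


V_pack = n * V_cell = 20 * 4.014 = 80.28 V

80.28 V


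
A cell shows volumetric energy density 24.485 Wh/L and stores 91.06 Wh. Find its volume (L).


V = E / ED = 91.06 / 24.485 = 3.719 L

3.719 L


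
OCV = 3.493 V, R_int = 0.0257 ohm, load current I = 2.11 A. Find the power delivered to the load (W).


Step 1: V_terminal = OCV - I*R = 3.493 - 2.11 * 0.0257 = 3.4388 V
Step 2: P_out = V_terminal * I = 3.4388 * 2.11 = 7.256 W

7.256 W


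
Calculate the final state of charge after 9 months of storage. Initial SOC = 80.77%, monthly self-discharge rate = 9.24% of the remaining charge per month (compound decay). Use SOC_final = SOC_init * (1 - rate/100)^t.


decay = (1 - 9.24/100)^9 = 0.41788
SOC_final = 80.77 * 0.41788 = 33.75%

33.75%


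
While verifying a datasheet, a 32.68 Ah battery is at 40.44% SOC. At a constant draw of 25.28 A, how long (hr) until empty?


Step 1: remaining = SOC/100 * C_total = 40.44/100 * 32.68 = 13.216 Ah
Step 2: t = remaining / I = 13.216 / 25.28 = 0.5228 hr

0.5228 hr


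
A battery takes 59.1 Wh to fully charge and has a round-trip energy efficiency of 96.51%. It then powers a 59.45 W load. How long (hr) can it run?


Step 1: E_discharge = eta/100 * E_charge = 96.51/100 * 59.1 = 57.037 Wh
Step 2: t = E_discharge / P = 57.037 / 59.45 = 0.9594 hr

0.9594 hr


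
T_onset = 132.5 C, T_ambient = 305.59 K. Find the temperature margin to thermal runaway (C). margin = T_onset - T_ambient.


Convert: T_ambient = 305.59 K = 32.44 C
margin = 132.5 - 32.44 = 100.06 C

100.06 C


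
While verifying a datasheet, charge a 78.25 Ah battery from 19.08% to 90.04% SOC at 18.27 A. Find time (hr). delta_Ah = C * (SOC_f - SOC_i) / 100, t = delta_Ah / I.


delta_Ah = 78.25 * (90.04 - 19.08) / 100 = 55.526 Ah
t = delta_Ah / I = 55.526 / 18.27 = 3.039 hr

3.039 hr


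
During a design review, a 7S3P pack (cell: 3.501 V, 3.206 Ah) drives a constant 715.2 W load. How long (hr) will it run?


Step 1: E_pack = Ns * V_cell * Np * C_cell = 7 * 3.501 * 3 * 3.206 = 235.71 Wh
Step 2: t = E_pack / P = 235.71 / 715.2 = 0.3296 hr

0.3296 hr


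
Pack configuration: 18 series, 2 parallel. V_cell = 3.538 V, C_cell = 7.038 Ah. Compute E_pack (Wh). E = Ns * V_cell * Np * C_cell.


V_pack = 18 * 3.538 = 63.684 V
C_pack = 2 * 7.038 = 14.076 Ah
E = V_pack * C_pack = 63.684 * 14.076 = 896.4 Wh

896.4 Wh


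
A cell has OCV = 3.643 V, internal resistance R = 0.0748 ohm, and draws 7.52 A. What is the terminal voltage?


V = OCV - I*R = 3.643 - 7.52 * 0.0748 = 3.081 V

3.081 V


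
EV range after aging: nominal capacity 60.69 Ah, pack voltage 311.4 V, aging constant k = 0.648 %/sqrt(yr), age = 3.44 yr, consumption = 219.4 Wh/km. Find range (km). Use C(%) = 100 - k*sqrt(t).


Step 1: capacity retention = 100 - 0.648 * sqrt(3.44) = 100 - 0.648 * 1.8547 = 98.798%
Step 2: C_now = 60.69 * 98.798/100 = 59.961 Ah
Step 3: E_pack = V * C_now = 311.4 * 59.961 = 18672 Wh
Step 4: range = E_pack / consumption = 18672 / 219.4 = 85.10 km

85.10 km


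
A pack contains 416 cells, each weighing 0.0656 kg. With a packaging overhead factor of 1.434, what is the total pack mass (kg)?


m_pack = n * m_cell * overhead = 416 * 0.0656 * 1.434 = 39.13 kg

39.13 kg


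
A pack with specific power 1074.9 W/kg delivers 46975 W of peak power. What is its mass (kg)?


m = P / SP = 46975 / 1074.9 = 43.70 kg

43.70 kg


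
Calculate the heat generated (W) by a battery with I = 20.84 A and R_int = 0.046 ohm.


I^2 = 434.31
Q = 434.31 * 0.046 = 19.98 W

19.98 W


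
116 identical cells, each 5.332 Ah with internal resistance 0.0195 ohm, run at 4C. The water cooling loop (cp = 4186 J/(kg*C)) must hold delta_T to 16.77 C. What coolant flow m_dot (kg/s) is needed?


Step 1: I = 4 * 5.332 = 21.328 A
Step 2: Q_cell = I^2 * R = 21.328^2 * 0.0195 = 8.8702 W
Step 3: Q_total = 116 * 8.8702 = 1028.9 W
Step 4: m_dot = Q_total / (cp * dT) = 1028.9 / (4186 * 16.77) = 0.01466 kg/s

0.01466 kg/s


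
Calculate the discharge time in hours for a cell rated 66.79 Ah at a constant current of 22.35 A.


Runtime = 66.79 Ah / 22.35 A = 2.988 hr

2.988 hr


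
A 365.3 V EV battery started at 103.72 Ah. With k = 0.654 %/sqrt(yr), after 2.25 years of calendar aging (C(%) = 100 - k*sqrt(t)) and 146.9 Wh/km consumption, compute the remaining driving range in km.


Step 1: capacity retention = 100 - 0.654 * sqrt(2.25) = 100 - 0.654 * 1.5 = 99.019%
Step 2: C_now = 103.72 * 99.019/100 = 102.7 Ah
Step 3: E_pack = V * C_now = 365.3 * 102.7 = 37516 Wh
Step 4: range = E_pack / consumption = 37516 / 146.9 = 255.4 km

255.4 km


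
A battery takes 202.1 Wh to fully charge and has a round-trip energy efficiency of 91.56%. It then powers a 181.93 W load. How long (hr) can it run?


Step 1: E_discharge = eta/100 * E_charge = 91.56/100 * 202.1 = 185.04 Wh
Step 2: t = E_discharge / P = 185.04 / 181.93 = 1.017 hr

1.017 hr


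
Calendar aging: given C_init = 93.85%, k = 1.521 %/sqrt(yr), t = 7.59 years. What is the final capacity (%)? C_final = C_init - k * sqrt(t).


Step 1: sqrt(7.59 yr) = 2.755
Step 2: drop = 1.521 * 2.755 = 4.1904
Step 3: C_final = 93.85 - 4.1904 = 89.66%

89.66%


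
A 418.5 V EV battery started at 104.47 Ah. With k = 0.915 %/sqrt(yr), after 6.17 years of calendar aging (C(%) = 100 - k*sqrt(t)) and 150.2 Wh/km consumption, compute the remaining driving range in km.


Step 1: capacity retention = 100 - 0.915 * sqrt(6.17) = 100 - 0.915 * 2.4839 = 97.727%
Step 2: C_now = 104.47 * 97.727/100 = 102.1 Ah
Step 3: E_pack = V * C_now = 418.5 * 102.1 = 42729 Wh
Step 4: range = E_pack / consumption = 42729 / 150.2 = 284.5 km

284.5 km


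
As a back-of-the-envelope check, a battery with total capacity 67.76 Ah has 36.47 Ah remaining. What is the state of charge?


SOC = (remaining / total) * 100 = (36.47 / 67.76) * 100 = 53.82%

53.82%


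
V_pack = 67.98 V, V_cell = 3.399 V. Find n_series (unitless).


n = V_pack / V_cell = 67.98 / 3.399 = 20

20


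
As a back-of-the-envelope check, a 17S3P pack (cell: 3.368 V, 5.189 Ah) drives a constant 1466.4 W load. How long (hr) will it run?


Step 1: E_pack = Ns * V_cell * Np * C_cell = 17 * 3.368 * 3 * 5.189 = 891.3 Wh
Step 2: t = E_pack / P = 891.3 / 1466.4 = 0.6078 hr

0.6078 hr


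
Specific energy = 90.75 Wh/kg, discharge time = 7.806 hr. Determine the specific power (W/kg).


Specific power = 90.75 Wh/kg / 7.806 hr = 11.63 W/kg

11.63 W/kg


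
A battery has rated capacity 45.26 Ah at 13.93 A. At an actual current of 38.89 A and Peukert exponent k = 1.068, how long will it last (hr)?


Step 1: t_rated = C / I_rated = 45.26 / 13.93 = 3.2491 hr
Step 2: ratio = 13.93 / 38.89 = 0.35819
Step 3: ratio^k = 0.35819^1.068 = 0.33404
Step 4: t = t_rated * ratio^k = 3.2491 * 0.33404 = 1.085 hr

1.085 hr


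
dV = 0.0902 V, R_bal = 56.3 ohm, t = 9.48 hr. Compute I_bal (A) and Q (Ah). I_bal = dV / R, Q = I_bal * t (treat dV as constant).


First, Ohm's law: I_bal = 0.0902 V / 56.3 ohm = 0.0016021 A
Then Q = I * t = 0.0016021 A * 9.48 hr = 0.01519 Ah

I=0.0016021 A, Q=0.01519 Ah


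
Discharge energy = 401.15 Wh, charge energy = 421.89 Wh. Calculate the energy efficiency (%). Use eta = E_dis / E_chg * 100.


Round-trip efficiency = 401.15/421.89 * 100% = 95.08%

95.08%


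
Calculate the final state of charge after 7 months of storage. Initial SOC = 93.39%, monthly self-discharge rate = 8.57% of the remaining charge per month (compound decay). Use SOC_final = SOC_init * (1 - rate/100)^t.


decay = (1 - 8.57/100)^7 = 0.5341
SOC_final = 93.39 * 0.5341 = 49.88%

49.88%


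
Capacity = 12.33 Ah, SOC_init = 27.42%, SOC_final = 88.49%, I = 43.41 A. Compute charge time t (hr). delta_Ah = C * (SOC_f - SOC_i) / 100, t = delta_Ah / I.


Step 1: dSOC = 88.49% - 27.42% = 61.07%
Step 2: delta_Ah = 12.33 * 61.07 / 100 = 7.5299 Ah
Step 3: t = 7.5299 / 43.41 = 0.1735 hr

0.1735 hr


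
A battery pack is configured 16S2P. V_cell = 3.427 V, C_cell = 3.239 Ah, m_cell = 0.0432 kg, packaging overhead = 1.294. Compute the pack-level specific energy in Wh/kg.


Step 1: V_pack = 16 * 3.427 = 54.832 V
Step 2: C_pack = 2 * 3.239 = 6.478 Ah
Step 3: E_pack = V_pack * C_pack = 54.832 * 6.478 = 355.2 Wh
Step 4: m_pack = 16 * 2 * 0.0432 * 1.294 = 1.7888 kg
Step 5: ED = E_pack / m_pack = 355.2 / 1.7888 = 198.6 Wh/kg

198.6 Wh/kg


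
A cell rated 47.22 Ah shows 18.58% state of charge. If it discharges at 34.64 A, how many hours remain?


Step 1: remaining = SOC/100 * C_total = 18.58/100 * 47.22 = 8.7735 Ah
Step 2: t = remaining / I = 8.7735 / 34.64 = 0.2533 hr

0.2533 hr


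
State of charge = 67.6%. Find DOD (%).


DOD = 100 - SOC = 100 - 67.6 = 32.4%

32.4%


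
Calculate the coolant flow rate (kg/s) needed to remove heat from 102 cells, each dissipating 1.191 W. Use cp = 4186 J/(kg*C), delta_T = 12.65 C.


Q_total = 102 * 1.191 = 121.48 W
m_dot = Q_total / (cp * dT) = 121.48 / (4186 * 12.65) = 0.002294 kg/s

0.002294 kg/s


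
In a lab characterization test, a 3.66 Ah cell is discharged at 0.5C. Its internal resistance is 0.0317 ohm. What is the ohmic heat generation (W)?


Step 1: I = C_rate * capacity = 0.5 * 3.66 = 1.83 A
Step 2: Q = I^2 * R = 1.83^2 * 0.0317 = 3.3489 * 0.0317 = 0.1062 W

0.1062 W


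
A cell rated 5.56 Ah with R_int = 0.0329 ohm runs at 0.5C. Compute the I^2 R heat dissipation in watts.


Step 1: I = C_rate * capacity = 0.5 * 5.56 = 2.78 A
Step 2: Q = I^2 * R = 2.78^2 * 0.0329 = 7.7284 * 0.0329 = 0.2543 W

0.2543 W


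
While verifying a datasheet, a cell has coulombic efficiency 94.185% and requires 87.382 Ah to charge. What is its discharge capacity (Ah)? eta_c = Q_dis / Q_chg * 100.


Q_dis = eta/100 * Q_chg = 94.185/100 * 87.382 = 82.30 Ah

82.30 Ah


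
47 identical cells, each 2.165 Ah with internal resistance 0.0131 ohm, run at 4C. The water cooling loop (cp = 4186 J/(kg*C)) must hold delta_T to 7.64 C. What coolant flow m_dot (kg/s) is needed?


Step 1: I = 4 * 2.165 = 8.66 A
Step 2: Q_cell = I^2 * R = 8.66^2 * 0.0131 = 0.98244 W
Step 3: Q_total = 47 * 0.98244 = 46.175 W
Step 4: m_dot = Q_total / (cp * dT) = 46.175 / (4186 * 7.64) = 0.001444 kg/s

0.001444 kg/s


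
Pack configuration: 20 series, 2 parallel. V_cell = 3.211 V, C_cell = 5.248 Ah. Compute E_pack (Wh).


V_pack = 20 * 3.211 = 64.22 V
C_pack = 2 * 5.248 = 10.496 Ah
E = V_pack * C_pack = 64.22 * 10.496 = 674.1 Wh

674.1 Wh


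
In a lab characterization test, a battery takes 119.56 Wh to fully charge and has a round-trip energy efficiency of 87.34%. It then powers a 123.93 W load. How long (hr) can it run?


Step 1: E_discharge = eta/100 * E_charge = 87.34/100 * 119.56 = 104.42 Wh
Step 2: t = E_discharge / P = 104.42 / 123.93 = 0.8426 hr

0.8426 hr


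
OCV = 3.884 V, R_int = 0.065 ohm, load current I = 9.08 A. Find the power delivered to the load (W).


Step 1: V_terminal = OCV - I*R = 3.884 - 9.08 * 0.065 = 3.2938 V
Step 2: P_out = V_terminal * I = 3.2938 * 9.08 = 29.91 W

29.91 W


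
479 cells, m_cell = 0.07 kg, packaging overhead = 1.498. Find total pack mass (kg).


Cell mass sum = 479 * 0.07 = 33.53 kg
With overhead 1.498: m_pack = 33.53 * 1.498 = 50.23 kg

50.23 kg


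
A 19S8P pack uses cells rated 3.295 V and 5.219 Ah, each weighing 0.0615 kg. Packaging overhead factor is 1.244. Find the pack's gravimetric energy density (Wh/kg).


Step 1: V_pack = 19 * 3.295 = 62.605 V
Step 2: C_pack = 8 * 5.219 = 41.752 Ah
Step 3: E_pack = V_pack * C_pack = 62.605 * 41.752 = 2613.9 Wh
Step 4: m_pack = 19 * 8 * 0.0615 * 1.244 = 11.629 kg
Step 5: ED = E_pack / m_pack = 2613.9 / 11.629 = 224.8 Wh/kg

224.8 Wh/kg


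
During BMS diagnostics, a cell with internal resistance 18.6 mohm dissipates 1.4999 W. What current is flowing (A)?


Convert: R = 18.6 mohm = 0.0186 ohm
I = sqrt(Q / R) = sqrt(1.4999 / 0.0186) = sqrt(80.64) = 8.980 A

8.980 A


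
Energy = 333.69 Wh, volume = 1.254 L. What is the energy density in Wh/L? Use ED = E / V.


Volumetric ED = 333.69 Wh / 1.254 L = 266.1 Wh/L

266.1 Wh/L


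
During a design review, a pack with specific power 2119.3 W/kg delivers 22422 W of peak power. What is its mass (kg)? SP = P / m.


m = P / SP = 22422 / 2119.3 = 10.58 kg

10.58 kg


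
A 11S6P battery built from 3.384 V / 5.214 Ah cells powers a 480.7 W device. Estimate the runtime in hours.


Step 1: E_pack = Ns * V_cell * Np * C_cell = 11 * 3.384 * 6 * 5.214 = 1164.5 Wh
Step 2: t = E_pack / P = 1164.5 / 480.7 = 2.423 hr

2.423 hr


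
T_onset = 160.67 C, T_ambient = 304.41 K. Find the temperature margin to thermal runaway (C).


Convert: T_ambient = 304.41 K = 31.26 C
margin = 160.67 - 31.26 = 129.41 C

129.41 C


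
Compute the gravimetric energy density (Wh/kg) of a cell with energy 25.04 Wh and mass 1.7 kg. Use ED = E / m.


ED = E / m = 25.04 / 1.7 = 14.73 Wh/kg

14.73 Wh/kg


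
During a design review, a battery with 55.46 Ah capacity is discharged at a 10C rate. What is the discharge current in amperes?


At 10C: I = 10 * 55.46 Ah = 554.6 A

554.6 A


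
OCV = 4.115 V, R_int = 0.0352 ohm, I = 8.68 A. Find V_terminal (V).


V = OCV - I*R = 4.115 - 8.68 * 0.0352 = 3.809 V

3.809 V


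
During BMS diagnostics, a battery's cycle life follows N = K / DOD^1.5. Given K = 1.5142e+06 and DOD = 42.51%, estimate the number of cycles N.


DOD^1.5 = 277.16
N = K / DOD^1.5 = 1.5142e+06 / 277.16 = 5463

5463 cycles


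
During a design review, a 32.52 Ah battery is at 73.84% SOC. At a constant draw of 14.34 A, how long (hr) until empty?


Step 1: remaining = SOC/100 * C_total = 73.84/100 * 32.52 = 24.013 Ah
Step 2: t = remaining / I = 24.013 / 14.34 = 1.675 hr

1.675 hr


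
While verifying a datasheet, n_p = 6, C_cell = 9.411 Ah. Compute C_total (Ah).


Parallel capacities add: 6 * 9.411 Ah = 56.466 Ah

56.466 Ah


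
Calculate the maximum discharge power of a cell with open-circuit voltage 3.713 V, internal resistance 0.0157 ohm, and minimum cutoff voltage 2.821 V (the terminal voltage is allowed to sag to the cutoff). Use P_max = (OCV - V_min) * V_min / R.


P_max = (OCV - V_min) * V_min / R = (3.713 - 2.821) * 2.821 / 0.0157 = 0.892 * 2.821 / 0.0157 = 160.3 W

160.3 W


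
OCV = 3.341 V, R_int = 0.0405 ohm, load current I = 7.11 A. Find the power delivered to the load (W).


Step 1: V_terminal = OCV - I*R = 3.341 - 7.11 * 0.0405 = 3.053 V
Step 2: P_out = V_terminal * I = 3.053 * 7.11 = 21.71 W

21.71 W


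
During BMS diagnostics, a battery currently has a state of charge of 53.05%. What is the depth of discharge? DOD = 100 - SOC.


DOD = 100 - SOC = 100 - 53.05 = 46.95%

46.95%


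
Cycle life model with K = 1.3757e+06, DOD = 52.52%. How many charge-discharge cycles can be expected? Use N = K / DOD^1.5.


Step 1: DOD^1.5 = 52.52^1.5 = 380.62
Step 2: N = 1.3757e+06 / 380.62 = 3614 cycles

3614 cycles


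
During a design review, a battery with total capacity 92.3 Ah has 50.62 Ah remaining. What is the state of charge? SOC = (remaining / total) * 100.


SOC = (remaining / total) * 100 = (50.62 / 92.3) * 100 = 54.84%

54.84%


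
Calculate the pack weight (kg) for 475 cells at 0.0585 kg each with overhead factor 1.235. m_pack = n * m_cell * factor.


Cell mass sum = 475 * 0.0585 = 27.788 kg
With overhead 1.235: m_pack = 27.788 * 1.235 = 34.32 kg

34.32 kg


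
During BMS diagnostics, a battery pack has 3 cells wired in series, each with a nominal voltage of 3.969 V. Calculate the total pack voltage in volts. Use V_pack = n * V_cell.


With 3 cells in series at 3.969 V each, V_pack = 11.907 V

11.907 V


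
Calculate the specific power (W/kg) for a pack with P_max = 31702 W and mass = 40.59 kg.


Specific power = 31702 W / 40.59 kg = 781.0 W/kg

781.0 W/kg


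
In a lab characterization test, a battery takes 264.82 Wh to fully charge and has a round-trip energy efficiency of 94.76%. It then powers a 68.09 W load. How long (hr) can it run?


Step 1: E_discharge = eta/100 * E_charge = 94.76/100 * 264.82 = 250.94 Wh
Step 2: t = E_discharge / P = 250.94 / 68.09 = 3.685 hr

3.685 hr


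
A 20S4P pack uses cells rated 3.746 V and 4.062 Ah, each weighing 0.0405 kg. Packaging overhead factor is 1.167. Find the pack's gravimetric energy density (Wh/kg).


Step 1: V_pack = 20 * 3.746 = 74.92 V
Step 2: C_pack = 4 * 4.062 = 16.248 Ah
Step 3: E_pack = V_pack * C_pack = 74.92 * 16.248 = 1217.3 Wh
Step 4: m_pack = 20 * 4 * 0.0405 * 1.167 = 3.7811 kg
Step 5: ED = E_pack / m_pack = 1217.3 / 3.7811 = 321.9 Wh/kg

321.9 Wh/kg


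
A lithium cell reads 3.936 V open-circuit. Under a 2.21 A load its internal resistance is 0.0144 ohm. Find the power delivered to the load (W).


Step 1: V_terminal = OCV - I*R = 3.936 - 2.21 * 0.0144 = 3.9042 V
Step 2: P_out = V_terminal * I = 3.9042 * 2.21 = 8.628 W

8.628 W


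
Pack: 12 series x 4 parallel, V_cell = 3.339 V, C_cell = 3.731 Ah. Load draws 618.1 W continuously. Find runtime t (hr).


Step 1: E_pack = Ns * V_cell * Np * C_cell = 12 * 3.339 * 4 * 3.731 = 597.97 Wh
Step 2: t = E_pack / P = 597.97 / 618.1 = 0.9674 hr

0.9674 hr


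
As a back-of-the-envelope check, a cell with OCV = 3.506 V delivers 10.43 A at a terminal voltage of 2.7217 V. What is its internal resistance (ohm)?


R = (OCV - V) / I = (3.506 - 2.7217) / 10.43 = 0.07520 ohm

0.07520 ohm


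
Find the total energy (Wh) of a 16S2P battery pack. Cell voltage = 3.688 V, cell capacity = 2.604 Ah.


E = Ns * Vcell * Np * Ccell = 16 * 3.688 * 2 * 2.604 = 307.3 Wh

307.3 Wh


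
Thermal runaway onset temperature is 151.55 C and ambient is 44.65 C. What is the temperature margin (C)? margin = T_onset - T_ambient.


margin = T_onset - T_ambient = 151.55 - 44.65 = 106.9 C

106.9 C


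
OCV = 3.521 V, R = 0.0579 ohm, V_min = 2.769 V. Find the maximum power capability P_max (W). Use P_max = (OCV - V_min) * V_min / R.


dV = OCV - V_min = 0.752 V (so I_max = dV / R)
P_max = dV * V_min / R = 0.752 * 2.769 / 0.0579 = 35.96 W

35.96 W


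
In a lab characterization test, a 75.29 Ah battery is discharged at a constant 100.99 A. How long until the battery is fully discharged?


Runtime = 75.29 Ah / 100.99 A = 0.7455 hr

0.7455 hr


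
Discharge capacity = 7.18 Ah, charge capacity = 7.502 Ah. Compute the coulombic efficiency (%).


Coulombic efficiency = 7.18/7.502 * 100% = 95.71%

95.71%


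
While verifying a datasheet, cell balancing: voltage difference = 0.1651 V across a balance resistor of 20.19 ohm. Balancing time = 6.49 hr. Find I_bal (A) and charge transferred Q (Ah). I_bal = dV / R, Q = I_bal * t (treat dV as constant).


First, Ohm's law: I_bal = 0.1651 V / 20.19 ohm = 0.0081773 A
Then Q = I * t = 0.0081773 A * 6.49 hr = 0.05307 Ah

I=0.0081773 A, Q=0.05307 Ah


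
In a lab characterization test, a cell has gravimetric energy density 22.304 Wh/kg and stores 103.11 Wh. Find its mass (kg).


m = E / ED = 103.11 / 22.304 = 4.623 kg

4.623 kg


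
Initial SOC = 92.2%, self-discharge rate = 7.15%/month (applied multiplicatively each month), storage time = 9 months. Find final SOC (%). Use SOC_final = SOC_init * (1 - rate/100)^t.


decay = (1 - 7.15/100)^9 = 0.51291
SOC_final = 92.2 * 0.51291 = 47.29%

47.29%


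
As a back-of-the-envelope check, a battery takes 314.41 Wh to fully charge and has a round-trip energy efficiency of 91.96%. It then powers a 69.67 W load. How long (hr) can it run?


Step 1: E_discharge = eta/100 * E_charge = 91.96/100 * 314.41 = 289.13 Wh
Step 2: t = E_discharge / P = 289.13 / 69.67 = 4.150 hr

4.150 hr


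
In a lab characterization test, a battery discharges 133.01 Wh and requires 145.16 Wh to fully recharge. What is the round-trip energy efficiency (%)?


eta_e = E_dis / E_chg * 100 = 133.01 / 145.16 * 100 = 91.63%

91.63%


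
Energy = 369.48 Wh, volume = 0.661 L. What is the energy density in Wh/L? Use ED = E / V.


ED = E / V = 369.48 / 0.661 = 559.0 Wh/L

559.0 Wh/L


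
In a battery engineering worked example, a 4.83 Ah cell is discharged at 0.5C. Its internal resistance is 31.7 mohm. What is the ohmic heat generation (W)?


Convert: R = 31.7 mohm = 0.0317 ohm
Step 1: I = C_rate * capacity = 0.5 * 4.83 = 2.415 A
Step 2: Q = I^2 * R = 2.415^2 * 0.0317 = 5.8322 * 0.0317 = 0.1849 W

0.1849 W


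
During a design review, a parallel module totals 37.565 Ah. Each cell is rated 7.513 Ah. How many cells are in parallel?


n = C_total / C_cell = 37.565 / 7.513 = 5

5


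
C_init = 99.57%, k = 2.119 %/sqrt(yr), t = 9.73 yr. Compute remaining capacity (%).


Step 1: sqrt(9.73 yr) = 3.1193
Step 2: drop = 2.119 * 3.1193 = 6.6098
Step 3: C_final = 99.57 - 6.6098 = 92.96%

92.96%


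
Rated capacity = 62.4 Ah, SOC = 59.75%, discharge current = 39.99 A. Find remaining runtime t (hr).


Step 1: remaining = SOC/100 * C_total = 59.75/100 * 62.4 = 37.284 Ah
Step 2: t = remaining / I = 37.284 / 39.99 = 0.9323 hr

0.9323 hr


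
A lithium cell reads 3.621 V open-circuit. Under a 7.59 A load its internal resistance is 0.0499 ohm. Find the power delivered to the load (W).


Step 1: V_terminal = OCV - I*R = 3.621 - 7.59 * 0.0499 = 3.2423 V
Step 2: P_out = V_terminal * I = 3.2423 * 7.59 = 24.61 W

24.61 W


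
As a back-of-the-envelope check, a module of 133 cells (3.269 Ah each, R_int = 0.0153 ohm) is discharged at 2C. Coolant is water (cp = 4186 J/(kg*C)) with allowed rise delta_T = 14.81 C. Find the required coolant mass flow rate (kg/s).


Step 1: I = 2 * 3.269 = 6.538 A
Step 2: Q_cell = I^2 * R = 6.538^2 * 0.0153 = 0.65401 W
Step 3: Q_total = 133 * 0.65401 = 86.983 W
Step 4: m_dot = Q_total / (cp * dT) = 86.983 / (4186 * 14.81) = 0.001403 kg/s

0.001403 kg/s


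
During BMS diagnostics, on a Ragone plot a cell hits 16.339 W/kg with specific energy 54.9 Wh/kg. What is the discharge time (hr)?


t = E / P = 54.9 / 16.339 = 3.360 hr

3.360 hr


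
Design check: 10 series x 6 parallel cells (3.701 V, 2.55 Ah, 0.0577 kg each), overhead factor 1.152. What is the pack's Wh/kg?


Step 1: V_pack = 10 * 3.701 = 37.01 V
Step 2: C_pack = 6 * 2.55 = 15.3 Ah
Step 3: E_pack = V_pack * C_pack = 37.01 * 15.3 = 566.25 Wh
Step 4: m_pack = 10 * 6 * 0.0577 * 1.152 = 3.9882 kg
Step 5: ED = E_pack / m_pack = 566.25 / 3.9882 = 142.0 Wh/kg

142.0 Wh/kg


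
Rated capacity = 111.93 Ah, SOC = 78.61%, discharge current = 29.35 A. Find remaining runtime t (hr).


Step 1: remaining = SOC/100 * C_total = 78.61/100 * 111.93 = 87.988 Ah
Step 2: t = remaining / I = 87.988 / 29.35 = 2.998 hr

2.998 hr


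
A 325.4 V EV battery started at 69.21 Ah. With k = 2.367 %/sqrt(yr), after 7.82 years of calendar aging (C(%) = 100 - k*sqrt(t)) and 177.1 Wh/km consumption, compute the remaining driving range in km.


Step 1: capacity retention = 100 - 2.367 * sqrt(7.82) = 100 - 2.367 * 2.7964 = 93.381%
Step 2: C_now = 69.21 * 93.381/100 = 64.629 Ah
Step 3: E_pack = V * C_now = 325.4 * 64.629 = 21030 Wh
Step 4: range = E_pack / consumption = 21030 / 177.1 = 118.7 km

118.7 km


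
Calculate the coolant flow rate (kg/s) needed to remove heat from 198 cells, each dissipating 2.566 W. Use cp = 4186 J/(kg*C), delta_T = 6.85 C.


Q_total = 198 * 2.566 = 508.07 W
m_dot = Q_total / (cp * dT) = 508.07 / (4186 * 6.85) = 0.01772 kg/s

0.01772 kg/s


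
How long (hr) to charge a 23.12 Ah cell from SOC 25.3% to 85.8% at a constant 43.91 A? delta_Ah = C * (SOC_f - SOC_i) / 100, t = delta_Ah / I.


Step 1: dSOC = 85.8% - 25.3% = 60.5%
Step 2: delta_Ah = 23.12 * 60.5 / 100 = 13.988 Ah
Step 3: t = 13.988 / 43.91 = 0.3186 hr

0.3186 hr
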